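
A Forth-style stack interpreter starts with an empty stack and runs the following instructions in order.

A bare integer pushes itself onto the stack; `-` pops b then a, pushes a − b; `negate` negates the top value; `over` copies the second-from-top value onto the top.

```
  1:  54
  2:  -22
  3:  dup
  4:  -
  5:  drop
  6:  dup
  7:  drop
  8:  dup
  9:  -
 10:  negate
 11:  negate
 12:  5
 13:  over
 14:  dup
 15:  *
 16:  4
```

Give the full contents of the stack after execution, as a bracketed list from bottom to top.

[0, 5, 0, 4]

54      [54]
-22     [54, -22]
dup     [54, -22, -22]
-       [54, 0]
drop    [54]
dup     [54, 54]
drop    [54]
dup     [54, 54]
-       [0]
negate  [0]
negate  [0]
5       [0, 5]
over    [0, 5, 0]
dup     [0, 5, 0, 0]
*       [0, 5, 0]
4       [0, 5, 0, 4]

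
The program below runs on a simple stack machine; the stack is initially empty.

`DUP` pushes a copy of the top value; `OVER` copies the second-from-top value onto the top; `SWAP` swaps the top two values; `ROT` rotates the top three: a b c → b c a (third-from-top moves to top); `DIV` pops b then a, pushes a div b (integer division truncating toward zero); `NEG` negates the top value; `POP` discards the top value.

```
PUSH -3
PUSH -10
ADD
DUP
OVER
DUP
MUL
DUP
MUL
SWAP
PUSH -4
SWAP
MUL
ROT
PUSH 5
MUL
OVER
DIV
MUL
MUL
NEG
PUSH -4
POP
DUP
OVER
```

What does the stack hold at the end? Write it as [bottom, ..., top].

PUSH -3  -> -3
PUSH -10 -> -3 -10
ADD      -> -13
DUP      -> -13 -13
OVER     -> -13 -13 -13
DUP      -> -13 -13 -13 -13
MUL      -> -13 -13 169
DUP      -> -13 -13 169 169
MUL      -> -13 -13 28561
SWAP     -> -13 28561 -13
PUSH -4  -> -13 28561 -13 -4
SWAP     -> -13 28561 -4 -13
MUL      -> -13 28561 52
ROT      -> 28561 52 -13
PUSH 5   -> 28561 52 -13 5
MUL      -> 28561 52 -65
OVER     -> 28561 52 -65 52
DIV      -> 28561 52 -1
MUL      -> 28561 -52
MUL      -> -1485172
NEG      -> 1485172
PUSH -4  -> 1485172 -4
POP      -> 1485172
DUP      -> 1485172 1485172
OVER     -> 1485172 1485172 1485172

[1485172, 1485172, 1485172]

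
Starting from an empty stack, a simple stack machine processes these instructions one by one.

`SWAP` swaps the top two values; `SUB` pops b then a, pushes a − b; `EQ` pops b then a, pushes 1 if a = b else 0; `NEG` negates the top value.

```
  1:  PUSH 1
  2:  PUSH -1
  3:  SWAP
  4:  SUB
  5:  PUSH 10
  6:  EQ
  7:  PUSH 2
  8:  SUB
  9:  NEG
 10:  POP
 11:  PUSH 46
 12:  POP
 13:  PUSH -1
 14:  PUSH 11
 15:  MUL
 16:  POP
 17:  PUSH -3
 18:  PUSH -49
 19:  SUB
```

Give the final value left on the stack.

46

PUSH 1   → [1]
PUSH -1  → [1, -1]
SWAP     → [-1, 1]
SUB      → [-2]
PUSH 10  → [-2, 10]
EQ       → [0]
PUSH 2   → [0, 2]
SUB      → [-2]
NEG      → [2]
POP      → []
PUSH 46  → [46]
POP      → []
PUSH -1  → [-1]
PUSH 11  → [-1, 11]
MUL      → [-11]
POP      → []
PUSH -3  → [-3]
PUSH -49 → [-3, -49]
SUB      → [46]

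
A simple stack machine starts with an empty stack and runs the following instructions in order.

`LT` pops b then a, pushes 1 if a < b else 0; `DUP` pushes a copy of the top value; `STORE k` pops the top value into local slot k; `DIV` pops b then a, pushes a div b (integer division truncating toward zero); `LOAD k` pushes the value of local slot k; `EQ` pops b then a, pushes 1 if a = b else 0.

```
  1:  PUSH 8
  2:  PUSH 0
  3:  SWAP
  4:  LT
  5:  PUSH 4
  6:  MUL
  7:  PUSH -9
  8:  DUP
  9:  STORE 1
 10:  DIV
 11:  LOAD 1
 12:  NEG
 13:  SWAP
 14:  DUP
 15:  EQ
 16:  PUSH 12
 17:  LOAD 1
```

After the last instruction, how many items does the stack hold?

4

PUSH 8  : 8
PUSH 0  : 8 0
SWAP    : 0 8
LT      : 1
PUSH 4  : 1 4
MUL     : 4
PUSH -9 : 4 -9
DUP     : 4 -9 -9
STORE 1 : 4 -9
DIV     : 0
LOAD 1  : 0 -9
NEG     : 0 9
SWAP    : 9 0
DUP     : 9 0 0
EQ      : 9 1
PUSH 12 : 9 1 12
LOAD 1  : 9 1 12 -9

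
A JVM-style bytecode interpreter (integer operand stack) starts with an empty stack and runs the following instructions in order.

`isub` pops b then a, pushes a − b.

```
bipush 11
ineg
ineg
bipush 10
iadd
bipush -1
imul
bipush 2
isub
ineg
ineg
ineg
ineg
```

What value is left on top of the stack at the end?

bipush 11 -> [11]
ineg      -> [-11]
ineg      -> [11]
bipush 10 -> [11, 10]
iadd      -> [21]
bipush -1 -> [21, -1]
imul      -> [-21]
bipush 2  -> [-21, 2]
isub      -> [-23]
ineg      -> [23]
ineg      -> [-23]
ineg      -> [23]
ineg      -> [-23]

-23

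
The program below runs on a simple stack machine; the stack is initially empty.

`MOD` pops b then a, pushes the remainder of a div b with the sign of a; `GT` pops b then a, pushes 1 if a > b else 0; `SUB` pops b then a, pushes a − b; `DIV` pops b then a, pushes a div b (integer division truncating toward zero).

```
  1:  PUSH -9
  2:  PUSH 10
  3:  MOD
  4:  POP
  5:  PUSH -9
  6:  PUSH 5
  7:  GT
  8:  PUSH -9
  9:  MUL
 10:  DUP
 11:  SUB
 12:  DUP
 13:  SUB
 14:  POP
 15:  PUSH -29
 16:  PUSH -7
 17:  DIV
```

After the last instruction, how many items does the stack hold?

1

PUSH -9   [-9]
PUSH 10   [-9, 10]
MOD       [-9]
POP       []
PUSH -9   [-9]
PUSH 5    [-9, 5]
GT        [0]
PUSH -9   [0, -9]
MUL       [0]
DUP       [0, 0]
SUB       [0]
DUP       [0, 0]
SUB       [0]
POP       []
PUSH -29  [-29]
PUSH -7   [-29, -7]
DIV       [4]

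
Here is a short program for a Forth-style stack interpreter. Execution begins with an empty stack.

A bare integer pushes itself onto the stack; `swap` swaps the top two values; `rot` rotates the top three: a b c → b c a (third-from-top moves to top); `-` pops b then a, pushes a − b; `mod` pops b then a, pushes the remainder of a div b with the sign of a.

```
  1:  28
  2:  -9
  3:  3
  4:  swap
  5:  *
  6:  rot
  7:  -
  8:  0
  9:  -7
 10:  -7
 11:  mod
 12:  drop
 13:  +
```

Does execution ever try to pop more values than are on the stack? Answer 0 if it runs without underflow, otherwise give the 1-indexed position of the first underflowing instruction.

28   : [28]
-9   : [28, -9]
3    : [28, -9, 3]
swap : [28, 3, -9]
*    : [28, -27]
rot  — needs 3 operands, stack has 2 → underflow

6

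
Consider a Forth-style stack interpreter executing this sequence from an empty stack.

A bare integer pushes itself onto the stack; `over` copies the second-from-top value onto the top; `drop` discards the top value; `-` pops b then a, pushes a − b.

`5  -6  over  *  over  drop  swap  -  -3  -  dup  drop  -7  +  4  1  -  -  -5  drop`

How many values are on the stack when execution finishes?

5    : 5
-6   : 5 -6
over : 5 -6 5
*    : 5 -30
over : 5 -30 5
drop : 5 -30
swap : -30 5
-    : -35
-3   : -35 -3
-    : -32
dup  : -32 -32
drop : -32
-7   : -32 -7
+    : -39
4    : -39 4
1    : -39 4 1
-    : -39 3
-    : -42
-5   : -42 -5
drop : -42

1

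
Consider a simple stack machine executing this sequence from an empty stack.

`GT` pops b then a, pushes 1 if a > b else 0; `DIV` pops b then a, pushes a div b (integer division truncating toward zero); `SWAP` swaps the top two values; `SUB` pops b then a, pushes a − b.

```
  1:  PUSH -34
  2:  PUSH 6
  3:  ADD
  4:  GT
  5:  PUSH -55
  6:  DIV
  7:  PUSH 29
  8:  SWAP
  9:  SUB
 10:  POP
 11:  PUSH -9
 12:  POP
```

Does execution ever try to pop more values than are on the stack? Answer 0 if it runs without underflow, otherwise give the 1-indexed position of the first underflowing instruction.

PUSH -34 : -34
PUSH 6   : -34 6
ADD      : -28
GT  — needs 2 operands, stack has 1 → underflow

4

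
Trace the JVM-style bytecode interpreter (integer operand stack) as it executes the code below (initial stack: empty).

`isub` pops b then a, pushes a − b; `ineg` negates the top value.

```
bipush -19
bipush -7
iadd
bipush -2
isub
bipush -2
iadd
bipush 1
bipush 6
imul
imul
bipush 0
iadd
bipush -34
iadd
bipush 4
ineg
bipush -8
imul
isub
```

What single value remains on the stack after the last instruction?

bipush -19  -19
bipush -7   -19 -7
iadd        -26
bipush -2   -26 -2
isub        -24
bipush -2   -24 -2
iadd        -26
bipush 1    -26 1
bipush 6    -26 1 6
imul        -26 6
imul        -156
bipush 0    -156 0
iadd        -156
bipush -34  -156 -34
iadd        -190
bipush 4    -190 4
ineg        -190 -4
bipush -8   -190 -4 -8
imul        -190 32
isub        -222

-222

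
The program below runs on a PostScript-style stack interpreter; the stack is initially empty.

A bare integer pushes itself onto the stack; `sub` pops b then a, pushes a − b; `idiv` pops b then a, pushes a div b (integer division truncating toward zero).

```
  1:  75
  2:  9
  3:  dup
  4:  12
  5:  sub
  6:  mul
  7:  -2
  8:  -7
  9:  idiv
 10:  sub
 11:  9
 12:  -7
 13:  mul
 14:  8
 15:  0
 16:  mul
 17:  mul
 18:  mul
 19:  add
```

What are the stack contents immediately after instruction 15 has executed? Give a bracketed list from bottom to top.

[75, -27, -63, 8, 0]

75   : [75]
9    : [75, 9]
dup  : [75, 9, 9]
12   : [75, 9, 9, 12]
sub  : [75, 9, -3]
mul  : [75, -27]
-2   : [75, -27, -2]
-7   : [75, -27, -2, -7]
idiv : [75, -27, 0]
sub  : [75, -27]
9    : [75, -27, 9]
-7   : [75, -27, 9, -7]
mul  : [75, -27, -63]
8    : [75, -27, -63, 8]
0    : [75, -27, -63, 8, 0]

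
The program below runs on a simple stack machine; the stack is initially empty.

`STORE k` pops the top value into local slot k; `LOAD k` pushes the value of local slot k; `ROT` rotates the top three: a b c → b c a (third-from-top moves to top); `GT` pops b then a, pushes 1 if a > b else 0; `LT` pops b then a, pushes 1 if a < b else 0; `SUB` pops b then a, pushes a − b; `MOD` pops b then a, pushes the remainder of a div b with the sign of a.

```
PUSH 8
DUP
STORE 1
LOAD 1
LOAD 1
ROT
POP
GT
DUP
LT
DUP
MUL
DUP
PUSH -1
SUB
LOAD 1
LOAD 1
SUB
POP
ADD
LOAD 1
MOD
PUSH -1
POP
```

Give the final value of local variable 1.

PUSH 8  : [8]
DUP     : [8, 8]
STORE 1 : [8]
LOAD 1  : [8, 8]
LOAD 1  : [8, 8, 8]
ROT     : [8, 8, 8]
POP     : [8, 8]
GT      : [0]
DUP     : [0, 0]
LT      : [0]
DUP     : [0, 0]
MUL     : [0]
DUP     : [0, 0]
PUSH -1 : [0, 0, -1]
SUB     : [0, 1]
LOAD 1  : [0, 1, 8]
LOAD 1  : [0, 1, 8, 8]
SUB     : [0, 1, 0]
POP     : [0, 1]
ADD     : [1]
LOAD 1  : [1, 8]
MOD     : [1]
PUSH -1 : [1, -1]
POP     : [1]

8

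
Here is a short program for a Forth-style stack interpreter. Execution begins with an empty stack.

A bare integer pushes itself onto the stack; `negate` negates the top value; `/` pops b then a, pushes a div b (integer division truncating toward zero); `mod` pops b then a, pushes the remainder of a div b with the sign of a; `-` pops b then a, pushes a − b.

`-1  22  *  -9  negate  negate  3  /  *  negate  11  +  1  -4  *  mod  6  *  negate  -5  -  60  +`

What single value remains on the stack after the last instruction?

-1     -> [-1]
22     -> [-1, 22]
*      -> [-22]
-9     -> [-22, -9]
negate -> [-22, 9]
negate -> [-22, -9]
3      -> [-22, -9, 3]
/      -> [-22, -3]
*      -> [66]
negate -> [-66]
11     -> [-66, 11]
+      -> [-55]
1      -> [-55, 1]
-4     -> [-55, 1, -4]
*      -> [-55, -4]
mod    -> [-3]
6      -> [-3, 6]
*      -> [-18]
negate -> [18]
-5     -> [18, -5]
-      -> [23]
60     -> [23, 60]
+      -> [83]

83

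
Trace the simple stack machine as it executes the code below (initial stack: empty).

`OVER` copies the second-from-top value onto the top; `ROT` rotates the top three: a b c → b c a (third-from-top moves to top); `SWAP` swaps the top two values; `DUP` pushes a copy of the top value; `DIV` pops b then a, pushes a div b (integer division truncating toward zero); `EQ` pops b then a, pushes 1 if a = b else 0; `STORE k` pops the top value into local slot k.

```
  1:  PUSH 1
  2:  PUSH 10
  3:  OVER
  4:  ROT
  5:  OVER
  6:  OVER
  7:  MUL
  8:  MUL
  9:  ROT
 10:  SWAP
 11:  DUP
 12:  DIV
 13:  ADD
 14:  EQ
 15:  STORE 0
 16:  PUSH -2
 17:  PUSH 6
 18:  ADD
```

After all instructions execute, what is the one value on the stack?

4

PUSH 1   [1]
PUSH 10  [1, 10]
OVER     [1, 10, 1]
ROT      [10, 1, 1]
OVER     [10, 1, 1, 1]
OVER     [10, 1, 1, 1, 1]
MUL      [10, 1, 1, 1]
MUL      [10, 1, 1]
ROT      [1, 1, 10]
SWAP     [1, 10, 1]
DUP      [1, 10, 1, 1]
DIV      [1, 10, 1]
ADD      [1, 11]
EQ       [0]
STORE 0  []
PUSH -2  [-2]
PUSH 6   [-2, 6]
ADD      [4]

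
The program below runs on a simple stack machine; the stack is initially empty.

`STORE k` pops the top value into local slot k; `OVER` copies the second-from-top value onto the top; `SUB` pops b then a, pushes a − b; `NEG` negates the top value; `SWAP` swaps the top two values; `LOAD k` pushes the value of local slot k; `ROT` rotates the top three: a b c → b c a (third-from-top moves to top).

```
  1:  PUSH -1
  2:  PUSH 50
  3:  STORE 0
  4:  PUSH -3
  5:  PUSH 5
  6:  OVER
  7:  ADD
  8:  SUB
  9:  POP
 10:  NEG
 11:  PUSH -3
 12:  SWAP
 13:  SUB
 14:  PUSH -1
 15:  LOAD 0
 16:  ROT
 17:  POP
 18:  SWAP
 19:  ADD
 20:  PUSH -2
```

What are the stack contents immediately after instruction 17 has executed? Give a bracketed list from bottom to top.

PUSH -1 → [-1]
PUSH 50 → [-1, 50]
STORE 0 → [-1]
PUSH -3 → [-1, -3]
PUSH 5  → [-1, -3, 5]
OVER    → [-1, -3, 5, -3]
ADD     → [-1, -3, 2]
SUB     → [-1, -5]
POP     → [-1]
NEG     → [1]
PUSH -3 → [1, -3]
SWAP    → [-3, 1]
SUB     → [-4]
PUSH -1 → [-4, -1]
LOAD 0  → [-4, -1, 50]
ROT     → [-1, 50, -4]
POP     → [-1, 50]

[-1, 50]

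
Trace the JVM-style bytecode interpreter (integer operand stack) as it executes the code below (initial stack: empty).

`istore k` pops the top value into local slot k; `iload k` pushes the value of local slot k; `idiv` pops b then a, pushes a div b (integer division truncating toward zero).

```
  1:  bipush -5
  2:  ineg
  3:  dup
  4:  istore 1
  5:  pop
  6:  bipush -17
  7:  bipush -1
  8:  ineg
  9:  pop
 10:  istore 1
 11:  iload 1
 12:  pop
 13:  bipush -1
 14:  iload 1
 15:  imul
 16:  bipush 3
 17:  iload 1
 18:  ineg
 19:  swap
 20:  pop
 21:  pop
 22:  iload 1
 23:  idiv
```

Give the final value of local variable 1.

bipush -5  -> -5
ineg       -> 5
dup        -> 5 5
istore 1   -> 5
pop        -> (empty)
bipush -17 -> -17
bipush -1  -> -17 -1
ineg       -> -17 1
pop        -> -17
istore 1   -> (empty)
iload 1    -> -17
pop        -> (empty)
bipush -1  -> -1
iload 1    -> -1 -17
imul       -> 17
bipush 3   -> 17 3
iload 1    -> 17 3 -17
ineg       -> 17 3 17
swap       -> 17 17 3
pop        -> 17 17
pop        -> 17
iload 1    -> 17 -17
idiv       -> -1

-17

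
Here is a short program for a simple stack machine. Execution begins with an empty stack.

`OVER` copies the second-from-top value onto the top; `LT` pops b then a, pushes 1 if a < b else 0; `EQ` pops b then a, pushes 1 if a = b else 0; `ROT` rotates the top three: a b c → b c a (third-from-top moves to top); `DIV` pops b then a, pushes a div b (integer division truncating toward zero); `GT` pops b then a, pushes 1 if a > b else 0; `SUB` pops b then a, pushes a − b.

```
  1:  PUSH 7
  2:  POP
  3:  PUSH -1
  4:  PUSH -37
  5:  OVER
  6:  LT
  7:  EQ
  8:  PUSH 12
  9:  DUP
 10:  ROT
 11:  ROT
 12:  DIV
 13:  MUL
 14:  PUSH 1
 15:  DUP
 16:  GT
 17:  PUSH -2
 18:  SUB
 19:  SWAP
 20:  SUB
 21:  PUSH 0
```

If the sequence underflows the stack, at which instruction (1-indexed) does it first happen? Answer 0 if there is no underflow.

PUSH 7   -> 7
POP      -> (empty)
PUSH -1  -> -1
PUSH -37 -> -1 -37
OVER     -> -1 -37 -1
LT       -> -1 1
EQ       -> 0
PUSH 12  -> 0 12
DUP      -> 0 12 12
ROT      -> 12 12 0
ROT      -> 12 0 12
DIV      -> 12 0
MUL      -> 0
PUSH 1   -> 0 1
DUP      -> 0 1 1
GT       -> 0 0
PUSH -2  -> 0 0 -2
SUB      -> 0 2
SWAP     -> 2 0
SUB      -> 2
PUSH 0   -> 2 0

0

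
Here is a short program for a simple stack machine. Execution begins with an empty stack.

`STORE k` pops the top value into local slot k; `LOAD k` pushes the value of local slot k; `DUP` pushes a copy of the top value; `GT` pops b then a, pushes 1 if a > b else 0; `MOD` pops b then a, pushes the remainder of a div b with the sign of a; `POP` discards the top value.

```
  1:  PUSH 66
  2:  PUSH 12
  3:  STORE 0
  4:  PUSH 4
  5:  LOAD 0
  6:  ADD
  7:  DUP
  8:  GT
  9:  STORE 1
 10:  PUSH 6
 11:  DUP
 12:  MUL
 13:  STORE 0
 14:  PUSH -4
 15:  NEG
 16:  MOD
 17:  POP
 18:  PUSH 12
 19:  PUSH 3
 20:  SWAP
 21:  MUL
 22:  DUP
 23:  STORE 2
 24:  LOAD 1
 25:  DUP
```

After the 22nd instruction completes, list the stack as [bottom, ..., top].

PUSH 66  [66]
PUSH 12  [66, 12]
STORE 0  [66]
PUSH 4   [66, 4]
LOAD 0   [66, 4, 12]
ADD      [66, 16]
DUP      [66, 16, 16]
GT       [66, 0]
STORE 1  [66]
PUSH 6   [66, 6]
DUP      [66, 6, 6]
MUL      [66, 36]
STORE 0  [66]
PUSH -4  [66, -4]
NEG      [66, 4]
MOD      [2]
POP      []
PUSH 12  [12]
PUSH 3   [12, 3]
SWAP     [3, 12]
MUL      [36]
DUP      [36, 36]

[36, 36]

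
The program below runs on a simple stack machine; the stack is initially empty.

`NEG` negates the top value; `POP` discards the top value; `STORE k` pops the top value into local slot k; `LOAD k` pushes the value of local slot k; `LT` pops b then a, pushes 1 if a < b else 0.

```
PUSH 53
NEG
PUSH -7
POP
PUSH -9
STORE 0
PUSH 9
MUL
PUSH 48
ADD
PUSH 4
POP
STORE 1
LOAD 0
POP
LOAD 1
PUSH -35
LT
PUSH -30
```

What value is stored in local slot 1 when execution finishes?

-429

PUSH 53   53
NEG       -53
PUSH -7   -53 -7
POP       -53
PUSH -9   -53 -9
STORE 0   -53
PUSH 9    -53 9
MUL       -477
PUSH 48   -477 48
ADD       -429
PUSH 4    -429 4
POP       -429
STORE 1   (empty)
LOAD 0    -9
POP       (empty)
LOAD 1    -429
PUSH -35  -429 -35
LT        1
PUSH -30  1 -30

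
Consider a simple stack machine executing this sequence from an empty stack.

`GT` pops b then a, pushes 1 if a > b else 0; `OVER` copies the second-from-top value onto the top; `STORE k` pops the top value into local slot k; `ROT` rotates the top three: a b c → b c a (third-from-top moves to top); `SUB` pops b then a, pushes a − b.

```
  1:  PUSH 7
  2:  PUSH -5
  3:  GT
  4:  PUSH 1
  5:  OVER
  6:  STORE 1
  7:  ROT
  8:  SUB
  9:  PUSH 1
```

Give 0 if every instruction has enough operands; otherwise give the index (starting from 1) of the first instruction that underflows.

PUSH 7  → 7
PUSH -5 → 7 -5
GT      → 1
PUSH 1  → 1 1
OVER    → 1 1 1
STORE 1 → 1 1
ROT  — needs 3 operands, stack has 2 → underflow

7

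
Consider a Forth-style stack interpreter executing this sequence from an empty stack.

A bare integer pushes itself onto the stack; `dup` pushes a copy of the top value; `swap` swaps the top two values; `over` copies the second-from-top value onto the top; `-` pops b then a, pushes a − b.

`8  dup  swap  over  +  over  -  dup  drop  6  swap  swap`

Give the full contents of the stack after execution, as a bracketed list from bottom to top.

8    → [8]
dup  → [8, 8]
swap → [8, 8]
over → [8, 8, 8]
+    → [8, 16]
over → [8, 16, 8]
-    → [8, 8]
dup  → [8, 8, 8]
drop → [8, 8]
6    → [8, 8, 6]
swap → [8, 6, 8]
swap → [8, 8, 6]

[8, 8, 6]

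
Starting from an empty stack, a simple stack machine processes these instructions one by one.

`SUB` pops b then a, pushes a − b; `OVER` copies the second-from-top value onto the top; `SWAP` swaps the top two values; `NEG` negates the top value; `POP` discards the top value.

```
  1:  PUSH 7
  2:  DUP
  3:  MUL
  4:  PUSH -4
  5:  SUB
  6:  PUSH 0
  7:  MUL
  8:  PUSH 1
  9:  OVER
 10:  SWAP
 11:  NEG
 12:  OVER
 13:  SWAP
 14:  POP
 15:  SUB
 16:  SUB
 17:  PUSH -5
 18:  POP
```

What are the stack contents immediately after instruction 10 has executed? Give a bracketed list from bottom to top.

PUSH 7  -> 7
DUP     -> 7 7
MUL     -> 49
PUSH -4 -> 49 -4
SUB     -> 53
PUSH 0  -> 53 0
MUL     -> 0
PUSH 1  -> 0 1
OVER    -> 0 1 0
SWAP    -> 0 0 1

[0, 0, 1]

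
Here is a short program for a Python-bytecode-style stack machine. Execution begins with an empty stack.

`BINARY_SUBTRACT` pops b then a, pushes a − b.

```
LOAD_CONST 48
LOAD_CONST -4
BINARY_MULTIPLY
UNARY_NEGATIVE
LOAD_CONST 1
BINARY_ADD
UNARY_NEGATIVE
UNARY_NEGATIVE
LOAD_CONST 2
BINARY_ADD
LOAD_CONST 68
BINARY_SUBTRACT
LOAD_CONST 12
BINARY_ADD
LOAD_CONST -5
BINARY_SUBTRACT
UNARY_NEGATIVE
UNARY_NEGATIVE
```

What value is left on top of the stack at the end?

LOAD_CONST 48   : 48
LOAD_CONST -4   : 48 -4
BINARY_MULTIPLY : -192
UNARY_NEGATIVE  : 192
LOAD_CONST 1    : 192 1
BINARY_ADD      : 193
UNARY_NEGATIVE  : -193
UNARY_NEGATIVE  : 193
LOAD_CONST 2    : 193 2
BINARY_ADD      : 195
LOAD_CONST 68   : 195 68
BINARY_SUBTRACT : 127
LOAD_CONST 12   : 127 12
BINARY_ADD      : 139
LOAD_CONST -5   : 139 -5
BINARY_SUBTRACT : 144
UNARY_NEGATIVE  : -144
UNARY_NEGATIVE  : 144

144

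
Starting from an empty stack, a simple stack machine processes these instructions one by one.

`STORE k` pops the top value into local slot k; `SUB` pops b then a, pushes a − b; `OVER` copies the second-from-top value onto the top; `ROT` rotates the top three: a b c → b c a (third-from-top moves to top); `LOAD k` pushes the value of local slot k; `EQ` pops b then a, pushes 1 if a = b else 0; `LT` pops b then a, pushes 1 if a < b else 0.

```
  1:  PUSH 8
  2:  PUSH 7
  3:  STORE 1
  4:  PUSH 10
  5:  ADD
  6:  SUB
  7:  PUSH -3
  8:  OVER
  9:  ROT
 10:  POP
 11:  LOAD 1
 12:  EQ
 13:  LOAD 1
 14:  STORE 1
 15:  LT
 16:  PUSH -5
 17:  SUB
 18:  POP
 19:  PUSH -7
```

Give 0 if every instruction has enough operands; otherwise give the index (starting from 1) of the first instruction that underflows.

PUSH 8   [8]
PUSH 7   [8, 7]
STORE 1  [8]
PUSH 10  [8, 10]
ADD      [18]
SUB  — needs 2 operands, stack has 1 → underflow

6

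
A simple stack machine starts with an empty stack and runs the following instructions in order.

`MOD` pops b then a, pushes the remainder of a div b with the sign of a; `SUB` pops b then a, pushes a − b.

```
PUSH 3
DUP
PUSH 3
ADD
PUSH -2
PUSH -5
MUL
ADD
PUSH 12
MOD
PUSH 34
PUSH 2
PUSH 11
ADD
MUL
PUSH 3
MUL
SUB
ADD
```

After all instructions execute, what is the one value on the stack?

-1319

PUSH 3  → [3]
DUP     → [3, 3]
PUSH 3  → [3, 3, 3]
ADD     → [3, 6]
PUSH -2 → [3, 6, -2]
PUSH -5 → [3, 6, -2, -5]
MUL     → [3, 6, 10]
ADD     → [3, 16]
PUSH 12 → [3, 16, 12]
MOD     → [3, 4]
PUSH 34 → [3, 4, 34]
PUSH 2  → [3, 4, 34, 2]
PUSH 11 → [3, 4, 34, 2, 11]
ADD     → [3, 4, 34, 13]
MUL     → [3, 4, 442]
PUSH 3  → [3, 4, 442, 3]
MUL     → [3, 4, 1326]
SUB     → [3, -1322]
ADD     → [-1319]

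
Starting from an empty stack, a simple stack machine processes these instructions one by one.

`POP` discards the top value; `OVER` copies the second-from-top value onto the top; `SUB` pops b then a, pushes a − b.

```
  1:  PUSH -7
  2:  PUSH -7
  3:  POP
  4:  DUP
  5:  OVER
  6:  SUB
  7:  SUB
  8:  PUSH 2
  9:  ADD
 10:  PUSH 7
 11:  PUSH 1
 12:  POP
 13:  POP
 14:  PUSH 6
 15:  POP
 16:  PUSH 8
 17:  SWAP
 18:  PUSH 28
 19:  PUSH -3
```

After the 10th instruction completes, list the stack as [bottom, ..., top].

[-5, 7]

PUSH -7  -7
PUSH -7  -7 -7
POP      -7
DUP      -7 -7
OVER     -7 -7 -7
SUB      -7 0
SUB      -7
PUSH 2   -7 2
ADD      -5
PUSH 7   -5 7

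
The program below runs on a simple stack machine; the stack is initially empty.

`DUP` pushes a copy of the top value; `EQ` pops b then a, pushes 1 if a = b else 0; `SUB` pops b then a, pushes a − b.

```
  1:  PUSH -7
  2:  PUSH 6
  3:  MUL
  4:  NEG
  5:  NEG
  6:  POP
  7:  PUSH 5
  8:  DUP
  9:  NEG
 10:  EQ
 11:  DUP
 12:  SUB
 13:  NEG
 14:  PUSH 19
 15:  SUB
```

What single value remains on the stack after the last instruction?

PUSH -7 -> -7
PUSH 6  -> -7 6
MUL     -> -42
NEG     -> 42
NEG     -> -42
POP     -> (empty)
PUSH 5  -> 5
DUP     -> 5 5
NEG     -> 5 -5
EQ      -> 0
DUP     -> 0 0
SUB     -> 0
NEG     -> 0
PUSH 19 -> 0 19
SUB     -> -19

-19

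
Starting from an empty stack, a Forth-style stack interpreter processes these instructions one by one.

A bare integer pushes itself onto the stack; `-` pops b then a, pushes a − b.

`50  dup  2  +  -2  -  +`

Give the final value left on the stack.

50  → 50
dup → 50 50
2   → 50 50 2
+   → 50 52
-2  → 50 52 -2
-   → 50 54
+   → 104

104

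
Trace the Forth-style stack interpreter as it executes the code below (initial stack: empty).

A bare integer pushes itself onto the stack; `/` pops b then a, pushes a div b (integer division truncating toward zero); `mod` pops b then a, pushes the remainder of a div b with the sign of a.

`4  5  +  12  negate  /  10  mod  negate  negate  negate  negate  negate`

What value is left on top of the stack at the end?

0

4       [4]
5       [4, 5]
+       [9]
12      [9, 12]
negate  [9, -12]
/       [0]
10      [0, 10]
mod     [0]
negate  [0]
negate  [0]
negate  [0]
negate  [0]
negate  [0]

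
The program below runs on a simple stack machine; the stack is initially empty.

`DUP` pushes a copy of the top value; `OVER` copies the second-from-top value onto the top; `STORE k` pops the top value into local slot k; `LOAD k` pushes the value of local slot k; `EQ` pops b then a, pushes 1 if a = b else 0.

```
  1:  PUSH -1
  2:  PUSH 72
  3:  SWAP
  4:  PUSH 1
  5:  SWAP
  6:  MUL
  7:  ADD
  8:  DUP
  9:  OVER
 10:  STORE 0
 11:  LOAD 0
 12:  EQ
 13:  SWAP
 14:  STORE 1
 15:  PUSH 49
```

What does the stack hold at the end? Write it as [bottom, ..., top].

[1, 49]

PUSH -1 : [-1]
PUSH 72 : [-1, 72]
SWAP    : [72, -1]
PUSH 1  : [72, -1, 1]
SWAP    : [72, 1, -1]
MUL     : [72, -1]
ADD     : [71]
DUP     : [71, 71]
OVER    : [71, 71, 71]
STORE 0 : [71, 71]
LOAD 0  : [71, 71, 71]
EQ      : [71, 1]
SWAP    : [1, 71]
STORE 1 : [1]
PUSH 49 : [1, 49]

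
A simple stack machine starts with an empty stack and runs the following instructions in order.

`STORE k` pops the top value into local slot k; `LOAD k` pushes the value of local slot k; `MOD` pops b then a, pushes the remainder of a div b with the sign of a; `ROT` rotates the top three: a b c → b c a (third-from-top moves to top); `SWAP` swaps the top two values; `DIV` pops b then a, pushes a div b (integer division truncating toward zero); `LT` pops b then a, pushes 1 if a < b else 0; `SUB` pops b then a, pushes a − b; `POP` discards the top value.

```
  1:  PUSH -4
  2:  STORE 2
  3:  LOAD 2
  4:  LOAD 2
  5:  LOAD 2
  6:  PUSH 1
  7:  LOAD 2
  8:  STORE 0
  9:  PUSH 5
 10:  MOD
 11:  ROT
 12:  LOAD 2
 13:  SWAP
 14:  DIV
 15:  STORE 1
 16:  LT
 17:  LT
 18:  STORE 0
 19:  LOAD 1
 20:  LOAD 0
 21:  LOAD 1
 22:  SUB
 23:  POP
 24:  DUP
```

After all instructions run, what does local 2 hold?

PUSH -4 : [-4]
STORE 2 : []
LOAD 2  : [-4]
LOAD 2  : [-4, -4]
LOAD 2  : [-4, -4, -4]
PUSH 1  : [-4, -4, -4, 1]
LOAD 2  : [-4, -4, -4, 1, -4]
STORE 0 : [-4, -4, -4, 1]
PUSH 5  : [-4, -4, -4, 1, 5]
MOD     : [-4, -4, -4, 1]
ROT     : [-4, -4, 1, -4]
LOAD 2  : [-4, -4, 1, -4, -4]
SWAP    : [-4, -4, 1, -4, -4]
DIV     : [-4, -4, 1, 1]
STORE 1 : [-4, -4, 1]
LT      : [-4, 1]
LT      : [1]
STORE 0 : []
LOAD 1  : [1]
LOAD 0  : [1, 1]
LOAD 1  : [1, 1, 1]
SUB     : [1, 0]
POP     : [1]
DUP     : [1, 1]

-4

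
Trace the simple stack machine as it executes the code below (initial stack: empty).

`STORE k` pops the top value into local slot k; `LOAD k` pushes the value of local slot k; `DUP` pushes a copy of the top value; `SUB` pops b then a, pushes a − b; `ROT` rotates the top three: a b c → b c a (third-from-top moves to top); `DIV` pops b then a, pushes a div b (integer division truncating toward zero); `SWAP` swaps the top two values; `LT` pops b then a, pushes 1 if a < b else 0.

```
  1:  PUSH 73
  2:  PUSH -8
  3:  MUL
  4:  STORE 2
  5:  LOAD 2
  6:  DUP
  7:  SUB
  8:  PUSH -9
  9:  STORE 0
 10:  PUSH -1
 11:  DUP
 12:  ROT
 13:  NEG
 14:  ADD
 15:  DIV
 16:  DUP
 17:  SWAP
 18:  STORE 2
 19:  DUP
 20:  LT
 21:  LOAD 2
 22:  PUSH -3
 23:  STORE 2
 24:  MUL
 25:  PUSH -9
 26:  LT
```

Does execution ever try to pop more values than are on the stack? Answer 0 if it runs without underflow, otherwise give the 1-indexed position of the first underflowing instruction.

0

PUSH 73  73
PUSH -8  73 -8
MUL      -584
STORE 2  (empty)
LOAD 2   -584
DUP      -584 -584
SUB      0
PUSH -9  0 -9
STORE 0  0
PUSH -1  0 -1
DUP      0 -1 -1
ROT      -1 -1 0
NEG      -1 -1 0
ADD      -1 -1
DIV      1
DUP      1 1
SWAP     1 1
STORE 2  1
DUP      1 1
LT       0
LOAD 2   0 1
PUSH -3  0 1 -3
STORE 2  0 1
MUL      0
PUSH -9  0 -9
LT       0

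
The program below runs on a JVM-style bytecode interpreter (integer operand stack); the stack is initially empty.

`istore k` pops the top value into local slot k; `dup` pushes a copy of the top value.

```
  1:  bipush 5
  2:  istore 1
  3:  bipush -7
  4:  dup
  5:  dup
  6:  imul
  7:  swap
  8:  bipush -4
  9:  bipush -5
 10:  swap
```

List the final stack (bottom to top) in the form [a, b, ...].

[49, -7, -5, -4]

bipush 5  : [5]
istore 1  : []
bipush -7 : [-7]
dup       : [-7, -7]
dup       : [-7, -7, -7]
imul      : [-7, 49]
swap      : [49, -7]
bipush -4 : [49, -7, -4]
bipush -5 : [49, -7, -4, -5]
swap      : [49, -7, -5, -4]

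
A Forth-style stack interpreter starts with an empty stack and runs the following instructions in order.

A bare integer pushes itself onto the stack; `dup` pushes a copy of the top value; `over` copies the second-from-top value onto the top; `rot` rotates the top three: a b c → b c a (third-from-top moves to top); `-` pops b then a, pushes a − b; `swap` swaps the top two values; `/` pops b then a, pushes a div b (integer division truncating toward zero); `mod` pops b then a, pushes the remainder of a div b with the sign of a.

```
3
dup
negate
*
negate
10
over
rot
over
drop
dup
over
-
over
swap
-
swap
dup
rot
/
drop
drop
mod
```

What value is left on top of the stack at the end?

3      → 3
dup    → 3 3
negate → 3 -3
*      → -9
negate → 9
10     → 9 10
over   → 9 10 9
rot    → 10 9 9
over   → 10 9 9 9
drop   → 10 9 9
dup    → 10 9 9 9
over   → 10 9 9 9 9
-      → 10 9 9 0
over   → 10 9 9 0 9
swap   → 10 9 9 9 0
-      → 10 9 9 9
swap   → 10 9 9 9
dup    → 10 9 9 9 9
rot    → 10 9 9 9 9
/      → 10 9 9 1
drop   → 10 9 9
drop   → 10 9
mod    → 1

1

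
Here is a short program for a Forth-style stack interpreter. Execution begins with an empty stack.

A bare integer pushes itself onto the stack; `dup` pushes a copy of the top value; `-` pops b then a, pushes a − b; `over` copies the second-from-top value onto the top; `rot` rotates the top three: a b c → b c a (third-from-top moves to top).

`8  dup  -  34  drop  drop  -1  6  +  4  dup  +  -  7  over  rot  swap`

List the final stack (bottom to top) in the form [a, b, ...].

[7, -3, -3]

8    : [8]
dup  : [8, 8]
-    : [0]
34   : [0, 34]
drop : [0]
drop : []
-1   : [-1]
6    : [-1, 6]
+    : [5]
4    : [5, 4]
dup  : [5, 4, 4]
+    : [5, 8]
-    : [-3]
7    : [-3, 7]
over : [-3, 7, -3]
rot  : [7, -3, -3]
swap : [7, -3, -3]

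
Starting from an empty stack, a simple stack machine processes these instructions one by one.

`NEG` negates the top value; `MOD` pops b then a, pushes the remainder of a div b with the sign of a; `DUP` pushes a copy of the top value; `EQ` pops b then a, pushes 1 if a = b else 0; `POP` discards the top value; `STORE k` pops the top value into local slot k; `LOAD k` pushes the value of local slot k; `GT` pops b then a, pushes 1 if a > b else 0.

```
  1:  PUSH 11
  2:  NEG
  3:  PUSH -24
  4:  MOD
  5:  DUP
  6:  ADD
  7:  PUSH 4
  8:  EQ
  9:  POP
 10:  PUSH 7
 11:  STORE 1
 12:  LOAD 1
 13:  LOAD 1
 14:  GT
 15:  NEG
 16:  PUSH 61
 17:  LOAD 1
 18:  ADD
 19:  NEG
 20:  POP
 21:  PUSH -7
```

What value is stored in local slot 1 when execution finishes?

7

PUSH 11   11
NEG       -11
PUSH -24  -11 -24
MOD       -11
DUP       -11 -11
ADD       -22
PUSH 4    -22 4
EQ        0
POP       (empty)
PUSH 7    7
STORE 1   (empty)
LOAD 1    7
LOAD 1    7 7
GT        0
NEG       0
PUSH 61   0 61
LOAD 1    0 61 7
ADD       0 68
NEG       0 -68
POP       0
PUSH -7   0 -7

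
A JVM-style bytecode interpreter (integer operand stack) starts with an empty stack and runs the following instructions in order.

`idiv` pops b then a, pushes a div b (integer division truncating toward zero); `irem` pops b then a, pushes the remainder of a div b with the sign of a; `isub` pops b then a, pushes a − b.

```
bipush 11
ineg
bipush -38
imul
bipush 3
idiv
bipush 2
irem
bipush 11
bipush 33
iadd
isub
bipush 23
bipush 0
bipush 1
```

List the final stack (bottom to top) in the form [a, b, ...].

[-43, 23, 0, 1]

bipush 11  : 11
ineg       : -11
bipush -38 : -11 -38
imul       : 418
bipush 3   : 418 3
idiv       : 139
bipush 2   : 139 2
irem       : 1
bipush 11  : 1 11
bipush 33  : 1 11 33
iadd       : 1 44
isub       : -43
bipush 23  : -43 23
bipush 0   : -43 23 0
bipush 1   : -43 23 0 1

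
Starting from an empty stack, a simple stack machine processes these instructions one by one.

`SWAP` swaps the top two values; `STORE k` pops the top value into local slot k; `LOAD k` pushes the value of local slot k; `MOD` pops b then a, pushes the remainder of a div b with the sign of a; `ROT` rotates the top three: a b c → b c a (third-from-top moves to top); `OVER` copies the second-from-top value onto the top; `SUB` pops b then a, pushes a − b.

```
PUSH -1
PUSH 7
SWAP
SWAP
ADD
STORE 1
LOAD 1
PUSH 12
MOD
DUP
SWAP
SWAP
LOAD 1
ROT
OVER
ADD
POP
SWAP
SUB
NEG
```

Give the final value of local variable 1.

PUSH -1 -> -1
PUSH 7  -> -1 7
SWAP    -> 7 -1
SWAP    -> -1 7
ADD     -> 6
STORE 1 -> (empty)
LOAD 1  -> 6
PUSH 12 -> 6 12
MOD     -> 6
DUP     -> 6 6
SWAP    -> 6 6
SWAP    -> 6 6
LOAD 1  -> 6 6 6
ROT     -> 6 6 6
OVER    -> 6 6 6 6
ADD     -> 6 6 12
POP     -> 6 6
SWAP    -> 6 6
SUB     -> 0
NEG     -> 0

6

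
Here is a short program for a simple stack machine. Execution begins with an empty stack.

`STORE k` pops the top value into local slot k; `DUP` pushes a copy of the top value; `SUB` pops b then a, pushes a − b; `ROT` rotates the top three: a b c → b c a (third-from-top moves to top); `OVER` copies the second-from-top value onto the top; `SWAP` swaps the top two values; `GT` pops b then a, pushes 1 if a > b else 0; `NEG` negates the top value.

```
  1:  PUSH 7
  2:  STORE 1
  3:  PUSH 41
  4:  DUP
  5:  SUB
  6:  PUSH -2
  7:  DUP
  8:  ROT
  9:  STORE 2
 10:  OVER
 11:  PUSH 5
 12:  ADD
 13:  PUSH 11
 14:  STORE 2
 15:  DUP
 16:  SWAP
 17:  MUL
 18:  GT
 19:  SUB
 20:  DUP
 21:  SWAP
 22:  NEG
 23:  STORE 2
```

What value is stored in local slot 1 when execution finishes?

7

PUSH 7   7
STORE 1  (empty)
PUSH 41  41
DUP      41 41
SUB      0
PUSH -2  0 -2
DUP      0 -2 -2
ROT      -2 -2 0
STORE 2  -2 -2
OVER     -2 -2 -2
PUSH 5   -2 -2 -2 5
ADD      -2 -2 3
PUSH 11  -2 -2 3 11
STORE 2  -2 -2 3
DUP      -2 -2 3 3
SWAP     -2 -2 3 3
MUL      -2 -2 9
GT       -2 0
SUB      -2
DUP      -2 -2
SWAP     -2 -2
NEG      -2 2
STORE 2  -2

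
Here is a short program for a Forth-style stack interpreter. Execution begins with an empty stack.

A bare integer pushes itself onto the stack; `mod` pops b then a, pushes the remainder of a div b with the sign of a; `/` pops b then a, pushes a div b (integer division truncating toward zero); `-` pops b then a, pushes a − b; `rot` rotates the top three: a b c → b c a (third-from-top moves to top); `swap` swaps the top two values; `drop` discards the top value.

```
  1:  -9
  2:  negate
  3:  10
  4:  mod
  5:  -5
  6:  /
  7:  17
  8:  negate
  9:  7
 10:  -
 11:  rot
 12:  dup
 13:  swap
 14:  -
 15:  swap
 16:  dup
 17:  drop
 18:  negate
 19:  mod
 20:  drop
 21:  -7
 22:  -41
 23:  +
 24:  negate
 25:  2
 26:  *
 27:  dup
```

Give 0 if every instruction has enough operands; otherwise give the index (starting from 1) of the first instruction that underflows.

11

-9     : [-9]
negate : [9]
10     : [9, 10]
mod    : [9]
-5     : [9, -5]
/      : [-1]
17     : [-1, 17]
negate : [-1, -17]
7      : [-1, -17, 7]
-      : [-1, -24]
rot  — needs 3 operands, stack has 2 → underflow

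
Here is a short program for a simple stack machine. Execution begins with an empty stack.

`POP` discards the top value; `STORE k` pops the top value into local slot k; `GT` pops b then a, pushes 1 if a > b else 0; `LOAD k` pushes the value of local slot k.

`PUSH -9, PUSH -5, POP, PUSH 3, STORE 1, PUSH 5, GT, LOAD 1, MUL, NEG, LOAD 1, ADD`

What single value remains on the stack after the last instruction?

3

PUSH -9 → -9
PUSH -5 → -9 -5
POP     → -9
PUSH 3  → -9 3
STORE 1 → -9
PUSH 5  → -9 5
GT      → 0
LOAD 1  → 0 3
MUL     → 0
NEG     → 0
LOAD 1  → 0 3
ADD     → 3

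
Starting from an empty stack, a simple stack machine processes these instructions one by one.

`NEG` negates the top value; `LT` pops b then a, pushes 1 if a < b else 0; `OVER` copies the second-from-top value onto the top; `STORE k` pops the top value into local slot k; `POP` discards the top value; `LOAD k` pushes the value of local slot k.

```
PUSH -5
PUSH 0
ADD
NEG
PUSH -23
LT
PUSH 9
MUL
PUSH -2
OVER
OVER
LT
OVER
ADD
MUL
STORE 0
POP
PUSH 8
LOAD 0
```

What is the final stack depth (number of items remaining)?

PUSH -5   -5
PUSH 0    -5 0
ADD       -5
NEG       5
PUSH -23  5 -23
LT        0
PUSH 9    0 9
MUL       0
PUSH -2   0 -2
OVER      0 -2 0
OVER      0 -2 0 -2
LT        0 -2 0
OVER      0 -2 0 -2
ADD       0 -2 -2
MUL       0 4
STORE 0   0
POP       (empty)
PUSH 8    8
LOAD 0    8 4

2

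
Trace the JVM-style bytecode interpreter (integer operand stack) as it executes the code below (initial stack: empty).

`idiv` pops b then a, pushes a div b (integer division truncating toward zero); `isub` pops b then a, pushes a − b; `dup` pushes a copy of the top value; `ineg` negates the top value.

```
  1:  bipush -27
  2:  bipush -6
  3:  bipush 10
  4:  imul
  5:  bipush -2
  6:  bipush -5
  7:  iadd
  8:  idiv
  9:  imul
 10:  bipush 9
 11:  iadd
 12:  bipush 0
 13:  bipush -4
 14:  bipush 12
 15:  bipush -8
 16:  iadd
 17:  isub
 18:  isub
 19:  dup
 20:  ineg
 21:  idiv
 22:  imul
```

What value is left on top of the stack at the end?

207

bipush -27 : [-27]
bipush -6  : [-27, -6]
bipush 10  : [-27, -6, 10]
imul       : [-27, -60]
bipush -2  : [-27, -60, -2]
bipush -5  : [-27, -60, -2, -5]
iadd       : [-27, -60, -7]
idiv       : [-27, 8]
imul       : [-216]
bipush 9   : [-216, 9]
iadd       : [-207]
bipush 0   : [-207, 0]
bipush -4  : [-207, 0, -4]
bipush 12  : [-207, 0, -4, 12]
bipush -8  : [-207, 0, -4, 12, -8]
iadd       : [-207, 0, -4, 4]
isub       : [-207, 0, -8]
isub       : [-207, 8]
dup        : [-207, 8, 8]
ineg       : [-207, 8, -8]
idiv       : [-207, -1]
imul       : [207]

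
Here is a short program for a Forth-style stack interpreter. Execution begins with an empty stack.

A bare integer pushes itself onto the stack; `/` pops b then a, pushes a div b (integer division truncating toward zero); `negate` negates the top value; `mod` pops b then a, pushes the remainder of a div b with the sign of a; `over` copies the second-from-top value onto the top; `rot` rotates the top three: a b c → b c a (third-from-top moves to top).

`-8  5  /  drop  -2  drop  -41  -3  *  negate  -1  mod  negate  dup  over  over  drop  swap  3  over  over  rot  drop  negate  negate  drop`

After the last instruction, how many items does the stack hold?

-8     -> -8
5      -> -8 5
/      -> -1
drop   -> (empty)
-2     -> -2
drop   -> (empty)
-41    -> -41
-3     -> -41 -3
*      -> 123
negate -> -123
-1     -> -123 -1
mod    -> 0
negate -> 0
dup    -> 0 0
over   -> 0 0 0
over   -> 0 0 0 0
drop   -> 0 0 0
swap   -> 0 0 0
3      -> 0 0 0 3
over   -> 0 0 0 3 0
over   -> 0 0 0 3 0 3
rot    -> 0 0 0 0 3 3
drop   -> 0 0 0 0 3
negate -> 0 0 0 0 -3
negate -> 0 0 0 0 3
drop   -> 0 0 0 0

4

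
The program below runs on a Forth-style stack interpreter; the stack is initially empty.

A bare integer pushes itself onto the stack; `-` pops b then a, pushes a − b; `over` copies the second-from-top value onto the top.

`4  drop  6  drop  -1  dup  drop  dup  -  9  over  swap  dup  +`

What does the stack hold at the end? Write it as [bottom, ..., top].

[0, 0, 18]

4    → 4
drop → (empty)
6    → 6
drop → (empty)
-1   → -1
dup  → -1 -1
drop → -1
dup  → -1 -1
-    → 0
9    → 0 9
over → 0 9 0
swap → 0 0 9
dup  → 0 0 9 9
+    → 0 0 18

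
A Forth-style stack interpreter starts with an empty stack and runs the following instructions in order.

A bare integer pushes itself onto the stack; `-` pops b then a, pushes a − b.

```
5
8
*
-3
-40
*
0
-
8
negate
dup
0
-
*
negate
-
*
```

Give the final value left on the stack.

7360

5      : 5
8      : 5 8
*      : 40
-3     : 40 -3
-40    : 40 -3 -40
*      : 40 120
0      : 40 120 0
-      : 40 120
8      : 40 120 8
negate : 40 120 -8
dup    : 40 120 -8 -8
0      : 40 120 -8 -8 0
-      : 40 120 -8 -8
*      : 40 120 64
negate : 40 120 -64
-      : 40 184
*      : 7360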